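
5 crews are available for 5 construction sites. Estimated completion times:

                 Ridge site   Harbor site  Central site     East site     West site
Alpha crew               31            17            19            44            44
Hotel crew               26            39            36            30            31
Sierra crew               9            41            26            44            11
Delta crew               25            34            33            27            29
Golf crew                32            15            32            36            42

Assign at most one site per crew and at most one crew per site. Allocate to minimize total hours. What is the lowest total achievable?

Optimal: Alpha crew→Central site (19 hours), Hotel crew→Ridge site (26 hours), Sierra crew→West site (11 hours), Delta crew→East site (27 hours), Golf crew→Harbor site (15 hours) — total 19+26+11+27+15 = 98 hours.
Column-greedy (each site in turn goes to its cheapest remaining crew) gives 101 hours, worse by 3.
Next-best assignment: Alpha crew→Central site, Hotel crew→East site, Sierra crew→West site, Delta crew→Ridge site, Golf crew→Harbor site = 100 hours.
No other one-to-one assignment undercuts 98 hours.

Minimum total: 98 hours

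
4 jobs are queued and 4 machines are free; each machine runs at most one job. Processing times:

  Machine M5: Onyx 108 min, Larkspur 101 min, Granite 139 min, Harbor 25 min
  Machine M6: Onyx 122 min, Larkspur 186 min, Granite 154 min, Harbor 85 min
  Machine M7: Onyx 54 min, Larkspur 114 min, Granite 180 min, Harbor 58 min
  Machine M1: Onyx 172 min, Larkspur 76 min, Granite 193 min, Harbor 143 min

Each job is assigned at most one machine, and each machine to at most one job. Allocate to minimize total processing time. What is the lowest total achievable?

Minimum total: 309 min

Optimal: Onyx→Machine M7 (54 min), Larkspur→Machine M1 (76 min), Granite→Machine M6 (154 min), Harbor→Machine M5 (25 min) — total 54+76+154+25 = 309 min.
Row-greedy (each job in turn takes its cheapest remaining machine) gives 354 min, worse by 45.
Next-best assignment: Onyx→Machine M7, Larkspur→Machine M1, Granite→Machine M5, Harbor→Machine M6 = 354 min.
Every other assignment is strictly worse.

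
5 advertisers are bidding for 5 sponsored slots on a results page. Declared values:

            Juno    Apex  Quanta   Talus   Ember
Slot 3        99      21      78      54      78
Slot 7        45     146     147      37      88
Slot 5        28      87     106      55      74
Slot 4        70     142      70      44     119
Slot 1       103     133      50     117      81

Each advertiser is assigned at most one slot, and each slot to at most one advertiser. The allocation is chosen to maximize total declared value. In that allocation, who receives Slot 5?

Quanta receives Slot 5.

Optimal: Juno→Slot 3 ($99), Apex→Slot 7 ($146), Quanta→Slot 5 ($106), Talus→Slot 1 ($117), Ember→Slot 4 ($119) — total 99+146+106+117+119 = $587.
Column-greedy (each slot in turn goes to its best remaining advertiser) gives $569, worse by 18.
Swapping Talus↔Juno (Talus→Slot 3 $54, Juno→Slot 1 $103) loses 59.
Quanta's own top slot is Slot 7 ($147), but forcing Quanta→Slot 7 and reassigning the rest optimally gives only $579 — worse by 8.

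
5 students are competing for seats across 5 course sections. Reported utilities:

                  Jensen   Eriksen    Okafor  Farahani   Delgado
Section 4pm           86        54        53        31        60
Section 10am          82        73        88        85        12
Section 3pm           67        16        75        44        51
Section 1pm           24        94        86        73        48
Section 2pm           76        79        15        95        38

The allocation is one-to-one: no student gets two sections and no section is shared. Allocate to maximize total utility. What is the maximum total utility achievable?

Maximum total: 414 points

Optimal: Jensen→Section 4pm (86 points), Eriksen→Section 1pm (94 points), Okafor→Section 10am (88 points), Farahani→Section 2pm (95 points), Delgado→Section 3pm (51 points) — total 86+94+88+95+51 = 414 points.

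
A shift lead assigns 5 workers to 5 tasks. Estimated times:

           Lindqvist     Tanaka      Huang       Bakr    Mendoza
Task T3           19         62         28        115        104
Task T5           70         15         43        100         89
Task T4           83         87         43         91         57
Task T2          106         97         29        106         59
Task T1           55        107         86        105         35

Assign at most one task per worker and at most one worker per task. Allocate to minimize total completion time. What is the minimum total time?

Minimum total: 189 min

Optimal: Lindqvist→Task T3 (19 min), Tanaka→Task T5 (15 min), Huang→Task T2 (29 min), Bakr→Task T4 (91 min), Mendoza→Task T1 (35 min) — total 19+15+29+91+35 = 189 min.
Column-greedy (each task in turn goes to its cheapest remaining worker) gives 241 min, worse by 52.
Checked against all permutations: 189 min is optimal.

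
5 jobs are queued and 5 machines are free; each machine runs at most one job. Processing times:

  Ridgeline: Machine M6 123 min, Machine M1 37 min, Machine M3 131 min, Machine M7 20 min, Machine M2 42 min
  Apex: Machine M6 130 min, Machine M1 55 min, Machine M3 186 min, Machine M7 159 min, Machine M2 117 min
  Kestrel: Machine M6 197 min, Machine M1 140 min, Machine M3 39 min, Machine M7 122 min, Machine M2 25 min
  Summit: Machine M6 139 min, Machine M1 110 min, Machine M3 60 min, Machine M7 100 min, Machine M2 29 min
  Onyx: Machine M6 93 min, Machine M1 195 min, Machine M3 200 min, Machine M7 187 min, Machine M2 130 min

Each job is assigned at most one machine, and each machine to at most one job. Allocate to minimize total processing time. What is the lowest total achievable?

Minimum total: 236 min

This is the linear assignment problem.
Optimal: Ridgeline→Machine M7 (20 min), Apex→Machine M1 (55 min), Kestrel→Machine M3 (39 min), Summit→Machine M2 (29 min), Onyx→Machine M6 (93 min) — total 20+55+39+29+93 = 236 min.
Swapping Ridgeline↔Apex (Ridgeline→Machine M1 37 min, Apex→Machine M7 159 min) adds 121.
Checked against all permutations: 236 min is optimal.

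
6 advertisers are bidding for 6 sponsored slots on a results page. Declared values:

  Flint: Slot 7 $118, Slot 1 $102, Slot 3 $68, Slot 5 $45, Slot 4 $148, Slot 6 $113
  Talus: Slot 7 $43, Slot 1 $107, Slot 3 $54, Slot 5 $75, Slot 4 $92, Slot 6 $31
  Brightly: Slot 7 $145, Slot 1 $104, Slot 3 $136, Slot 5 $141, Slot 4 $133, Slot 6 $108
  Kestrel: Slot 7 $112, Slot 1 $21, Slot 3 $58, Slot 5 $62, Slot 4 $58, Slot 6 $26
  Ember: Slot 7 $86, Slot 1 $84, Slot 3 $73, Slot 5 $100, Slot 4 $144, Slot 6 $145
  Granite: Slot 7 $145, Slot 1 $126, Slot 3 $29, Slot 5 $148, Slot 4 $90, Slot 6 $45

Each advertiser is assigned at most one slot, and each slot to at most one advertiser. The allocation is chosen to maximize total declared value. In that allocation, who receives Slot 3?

Optimal: Flint→Slot 4 ($148), Talus→Slot 1 ($107), Brightly→Slot 3 ($136), Kestrel→Slot 7 ($112), Ember→Slot 6 ($145), Granite→Slot 5 ($148) — total 148+107+136+112+145+148 = $796.
Column-greedy (each slot in turn goes to its best remaining advertiser) gives $593, worse by 203.
Brightly's own top slot is Slot 7 ($145), but forcing Brightly→Slot 7 and reassigning the rest optimally gives only $751 — worse by 45.

Brightly receives Slot 3.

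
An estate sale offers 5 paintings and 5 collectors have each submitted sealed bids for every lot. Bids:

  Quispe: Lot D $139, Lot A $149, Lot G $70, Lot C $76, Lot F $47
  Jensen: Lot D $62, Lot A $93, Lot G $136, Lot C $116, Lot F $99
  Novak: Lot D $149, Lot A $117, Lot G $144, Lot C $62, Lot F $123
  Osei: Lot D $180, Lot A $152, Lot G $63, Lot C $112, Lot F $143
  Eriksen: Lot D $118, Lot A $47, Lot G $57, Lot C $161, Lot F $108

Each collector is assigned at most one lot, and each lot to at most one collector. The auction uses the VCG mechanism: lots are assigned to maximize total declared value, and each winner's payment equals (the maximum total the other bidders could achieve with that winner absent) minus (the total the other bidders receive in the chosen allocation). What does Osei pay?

Osei pays $26.

Efficient allocation: Quispe→Lot A ($149), Jensen→Lot G ($136), Novak→Lot F ($123), Osei→Lot D ($180), Eriksen→Lot C ($161); total welfare W = $749.
Osei receives Lot D at value $180, so the others get W − 180 = $569.
Without Osei: best allocation of the remaining 4 bidders over all 5 lots is Quispe→Lot A ($149), Jensen→Lot G ($136), Novak→Lot D ($149), Eriksen→Lot C ($161), total $595.
VCG payment = (others' best without Osei) − (others' welfare with Osei) = 595 − 569 = $26.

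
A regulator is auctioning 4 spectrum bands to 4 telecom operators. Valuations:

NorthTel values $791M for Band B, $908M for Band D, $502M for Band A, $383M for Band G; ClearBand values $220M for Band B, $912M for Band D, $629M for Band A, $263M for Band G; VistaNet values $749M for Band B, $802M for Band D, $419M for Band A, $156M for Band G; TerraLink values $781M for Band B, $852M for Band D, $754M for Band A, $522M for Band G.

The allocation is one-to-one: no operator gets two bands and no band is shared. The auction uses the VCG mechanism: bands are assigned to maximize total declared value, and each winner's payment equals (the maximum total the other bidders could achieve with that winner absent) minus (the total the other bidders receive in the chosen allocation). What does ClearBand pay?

ClearBand pays $232M.

Efficient allocation: NorthTel→Band D ($908M), ClearBand→Band A ($629M), VistaNet→Band B ($749M), TerraLink→Band G ($522M); total welfare W = $2808M.
ClearBand receives Band A at value $629M, so the others get W − 629 = $2179M.
Without ClearBand: best allocation of the remaining 3 bidders over all 4 bands is NorthTel→Band D ($908M), VistaNet→Band B ($749M), TerraLink→Band A ($754M), total $2411M.
VCG payment = (others' best without ClearBand) − (others' welfare with ClearBand) = 2411 − 2179 = $232M.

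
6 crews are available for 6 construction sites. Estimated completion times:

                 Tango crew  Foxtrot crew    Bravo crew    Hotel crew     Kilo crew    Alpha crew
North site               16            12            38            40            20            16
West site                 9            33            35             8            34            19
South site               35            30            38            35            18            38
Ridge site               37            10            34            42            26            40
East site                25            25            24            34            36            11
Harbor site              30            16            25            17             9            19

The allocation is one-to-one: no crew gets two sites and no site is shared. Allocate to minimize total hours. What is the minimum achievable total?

Optimal: Tango crew→North site (16 hours), Foxtrot crew→Ridge site (10 hours), Bravo crew→Harbor site (25 hours), Hotel crew→West site (8 hours), Kilo crew→South site (18 hours), Alpha crew→East site (11 hours) — total 16+10+25+8+18+11 = 88 hours.
Column-greedy (each site in turn goes to its cheapest remaining crew) gives 113 hours, worse by 25.
Next-best assignment: Tango crew→North site, Foxtrot crew→Ridge site, Bravo crew→South site, Hotel crew→West site, Kilo crew→Harbor site, Alpha crew→East site = 92 hours.

Min total: 88 hours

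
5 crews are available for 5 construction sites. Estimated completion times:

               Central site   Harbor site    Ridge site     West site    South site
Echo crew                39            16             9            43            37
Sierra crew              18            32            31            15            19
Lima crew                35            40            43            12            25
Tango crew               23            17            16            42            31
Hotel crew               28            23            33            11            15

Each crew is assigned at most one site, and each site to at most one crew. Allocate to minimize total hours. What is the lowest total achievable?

Minimum total: 71 hours

Optimal: Echo crew→Ridge site (9 hours), Sierra crew→Central site (18 hours), Lima crew→West site (12 hours), Tango crew→Harbor site (17 hours), Hotel crew→South site (15 hours) — total 9+18+12+17+15 = 71 hours.
Row-greedy (each crew in turn takes its cheapest remaining site) gives 94 hours, worse by 23.
Next-best assignment: Echo crew→Harbor site, Sierra crew→Central site, Lima crew→West site, Tango crew→Ridge site, Hotel crew→South site = 77 hours.
Checked against all permutations: 71 hours is optimal.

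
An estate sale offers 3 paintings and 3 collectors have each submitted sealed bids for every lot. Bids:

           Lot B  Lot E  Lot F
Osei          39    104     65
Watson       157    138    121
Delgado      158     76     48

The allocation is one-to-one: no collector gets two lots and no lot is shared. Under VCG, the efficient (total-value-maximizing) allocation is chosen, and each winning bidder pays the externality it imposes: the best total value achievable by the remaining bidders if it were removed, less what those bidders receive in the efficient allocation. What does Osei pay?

Osei pays $17.

Efficient allocation: Osei→Lot E ($104), Watson→Lot F ($121), Delgado→Lot B ($158); total welfare W = $383.
Osei receives Lot E at value $104, so the others get W − 104 = $279.
Without Osei: best allocation of the remaining 2 bidders over all 3 lots is Watson→Lot E ($138), Delgado→Lot B ($158), total $296.
VCG payment = (others' best without Osei) − (others' welfare with Osei) = 296 − 279 = $17.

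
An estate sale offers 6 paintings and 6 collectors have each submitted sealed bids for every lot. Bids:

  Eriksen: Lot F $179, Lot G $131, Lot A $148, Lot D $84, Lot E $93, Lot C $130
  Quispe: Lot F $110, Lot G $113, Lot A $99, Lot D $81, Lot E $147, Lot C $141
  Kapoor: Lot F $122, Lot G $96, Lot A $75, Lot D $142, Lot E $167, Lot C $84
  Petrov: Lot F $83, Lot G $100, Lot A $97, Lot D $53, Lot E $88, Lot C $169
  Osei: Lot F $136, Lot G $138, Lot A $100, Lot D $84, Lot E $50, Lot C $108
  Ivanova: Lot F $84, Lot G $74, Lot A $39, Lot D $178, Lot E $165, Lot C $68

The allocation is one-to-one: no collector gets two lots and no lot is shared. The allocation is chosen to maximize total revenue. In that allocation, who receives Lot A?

Quispe receives Lot A.

Optimal: Eriksen→Lot F ($179), Quispe→Lot A ($99), Kapoor→Lot E ($167), Petrov→Lot C ($169), Osei→Lot G ($138), Ivanova→Lot D ($178) — total 179+99+167+169+138+178 = $930.
Row-greedy (each collector in turn takes its best remaining lot) gives $814, worse by 116.
Swapping Osei↔Petrov (Osei→Lot C $108, Petrov→Lot G $100) loses 99.
No other one-to-one assignment exceeds $930.
Quispe's own top lot is Lot E ($147), but forcing Quispe→Lot E and reassigning the rest optimally gives only $902 — worse by 28.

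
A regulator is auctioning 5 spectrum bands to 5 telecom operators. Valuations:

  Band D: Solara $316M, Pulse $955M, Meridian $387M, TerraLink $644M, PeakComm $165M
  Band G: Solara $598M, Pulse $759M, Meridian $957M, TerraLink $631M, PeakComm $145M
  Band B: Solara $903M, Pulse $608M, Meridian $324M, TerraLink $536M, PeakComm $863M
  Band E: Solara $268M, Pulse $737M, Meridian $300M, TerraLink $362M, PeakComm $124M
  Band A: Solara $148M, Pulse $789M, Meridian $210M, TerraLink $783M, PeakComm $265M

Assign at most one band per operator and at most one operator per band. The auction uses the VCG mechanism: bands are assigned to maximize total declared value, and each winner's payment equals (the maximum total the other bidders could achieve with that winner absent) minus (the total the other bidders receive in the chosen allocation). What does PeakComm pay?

PeakComm pays $635M.

Efficient allocation: Solara→Band E ($268M), Pulse→Band D ($955M), Meridian→Band G ($957M), TerraLink→Band A ($783M), PeakComm→Band B ($863M); total welfare W = $3826M.
PeakComm receives Band B at value $863M, so the others get W − 863 = $2963M.
Without PeakComm: best allocation of the remaining 4 bidders over all 5 bands is Solara→Band B ($903M), Pulse→Band D ($955M), Meridian→Band G ($957M), TerraLink→Band A ($783M), total $3598M.
VCG payment = (others' best without PeakComm) − (others' welfare with PeakComm) = 3598 − 2963 = $635M.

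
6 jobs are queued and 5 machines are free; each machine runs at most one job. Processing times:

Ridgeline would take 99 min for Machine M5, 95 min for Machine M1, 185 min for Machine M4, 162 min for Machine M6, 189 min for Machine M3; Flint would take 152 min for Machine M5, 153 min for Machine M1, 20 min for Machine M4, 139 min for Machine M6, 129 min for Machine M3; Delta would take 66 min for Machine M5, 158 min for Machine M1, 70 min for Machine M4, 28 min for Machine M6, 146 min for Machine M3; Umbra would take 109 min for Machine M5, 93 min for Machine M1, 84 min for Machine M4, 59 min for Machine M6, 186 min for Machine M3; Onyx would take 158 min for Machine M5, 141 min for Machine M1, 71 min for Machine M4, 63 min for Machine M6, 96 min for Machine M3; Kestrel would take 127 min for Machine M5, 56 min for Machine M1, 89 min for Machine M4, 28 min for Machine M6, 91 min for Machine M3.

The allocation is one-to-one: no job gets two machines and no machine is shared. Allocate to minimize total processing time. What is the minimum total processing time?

Minimum total: 297 min

This is the linear assignment problem.
Optimal: Delta→Machine M5 (66 min), Kestrel→Machine M1 (56 min), Flint→Machine M4 (20 min), Umbra→Machine M6 (59 min), Onyx→Machine M3 (96 min) — total 66+56+20+59+96 = 297 min.
Row-greedy (each job in turn takes its cheapest remaining machine) gives 348 min, worse by 51.
Swapping Umbra↔Flint (Umbra→Machine M4 84 min, Flint→Machine M6 139 min) adds 144.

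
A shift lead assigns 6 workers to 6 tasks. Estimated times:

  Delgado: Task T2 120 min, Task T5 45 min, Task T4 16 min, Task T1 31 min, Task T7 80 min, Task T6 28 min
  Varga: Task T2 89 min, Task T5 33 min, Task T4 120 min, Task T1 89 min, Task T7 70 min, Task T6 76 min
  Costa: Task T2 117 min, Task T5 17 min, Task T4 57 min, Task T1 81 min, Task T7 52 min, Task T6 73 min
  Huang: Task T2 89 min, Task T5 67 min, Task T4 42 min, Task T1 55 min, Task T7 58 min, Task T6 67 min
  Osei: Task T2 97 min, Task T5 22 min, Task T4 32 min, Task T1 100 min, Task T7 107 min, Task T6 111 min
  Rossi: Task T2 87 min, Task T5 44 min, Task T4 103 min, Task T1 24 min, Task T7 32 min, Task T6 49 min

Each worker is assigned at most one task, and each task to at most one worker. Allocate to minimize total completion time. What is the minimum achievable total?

Min total: 248 min

This is the linear assignment problem.
Optimal: Delgado→Task T6 (28 min), Varga→Task T2 (89 min), Costa→Task T5 (17 min), Huang→Task T7 (58 min), Osei→Task T4 (32 min), Rossi→Task T1 (24 min) — total 28+89+17+58+32+24 = 248 min.
Min-entry greedy (repeatedly take the single cheapest remaining cell) gives 288 min, worse by 40.
Swapping Osei↔Delgado (Osei→Task T6 111 min, Delgado→Task T4 16 min) adds 67.
Every other assignment is strictly worse.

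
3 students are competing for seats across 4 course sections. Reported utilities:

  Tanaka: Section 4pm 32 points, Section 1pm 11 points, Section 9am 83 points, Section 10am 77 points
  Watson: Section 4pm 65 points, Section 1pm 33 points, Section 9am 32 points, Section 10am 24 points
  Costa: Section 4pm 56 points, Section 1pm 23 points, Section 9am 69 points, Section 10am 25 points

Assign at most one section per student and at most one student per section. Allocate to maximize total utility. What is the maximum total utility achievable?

Optimal: Tanaka→Section 10am (77 points), Watson→Section 4pm (65 points), Costa→Section 9am (69 points) — total 77+65+69 = 211 points.
Max-entry greedy (repeatedly take the single best remaining cell) gives 173 points, worse by 38.

Maximum total: 211 points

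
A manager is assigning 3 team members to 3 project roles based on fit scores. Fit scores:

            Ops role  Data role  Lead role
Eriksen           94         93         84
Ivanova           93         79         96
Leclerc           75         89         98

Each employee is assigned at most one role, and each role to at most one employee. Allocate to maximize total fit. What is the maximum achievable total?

Maximum total: 284 pts

Treat this as an assignment problem: match each employee to one role.
Optimal: Eriksen→Data role (93 pts), Ivanova→Ops role (93 pts), Leclerc→Lead role (98 pts) — total 93+93+98 = 284 pts.
Max-entry greedy (repeatedly take the single best remaining cell) gives 271 pts, worse by 13.
Next-best assignment: Eriksen→Ops role, Ivanova→Lead role, Leclerc→Data role = 279 pts.
Swapping Ivanova↔Eriksen (Ivanova→Data role 79 pts, Eriksen→Ops role 94 pts) loses 13.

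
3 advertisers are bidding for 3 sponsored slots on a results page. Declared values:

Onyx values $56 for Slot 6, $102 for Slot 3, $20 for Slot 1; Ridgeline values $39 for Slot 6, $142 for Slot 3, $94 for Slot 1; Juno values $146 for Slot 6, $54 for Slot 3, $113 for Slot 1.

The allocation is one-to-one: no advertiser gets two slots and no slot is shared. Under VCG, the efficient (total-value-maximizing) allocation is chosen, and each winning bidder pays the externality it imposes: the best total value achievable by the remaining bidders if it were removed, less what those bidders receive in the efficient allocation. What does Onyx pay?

Efficient allocation: Onyx→Slot 3 ($102), Ridgeline→Slot 1 ($94), Juno→Slot 6 ($146); total welfare W = $342.
Onyx receives Slot 3 at value $102, so the others get W − 102 = $240.
Without Onyx: best allocation of the remaining 2 bidders over all 3 slots is Ridgeline→Slot 3 ($142), Juno→Slot 6 ($146), total $288.
VCG payment = (others' best without Onyx) − (others' welfare with Onyx) = 288 − 240 = $48.

Onyx pays $48.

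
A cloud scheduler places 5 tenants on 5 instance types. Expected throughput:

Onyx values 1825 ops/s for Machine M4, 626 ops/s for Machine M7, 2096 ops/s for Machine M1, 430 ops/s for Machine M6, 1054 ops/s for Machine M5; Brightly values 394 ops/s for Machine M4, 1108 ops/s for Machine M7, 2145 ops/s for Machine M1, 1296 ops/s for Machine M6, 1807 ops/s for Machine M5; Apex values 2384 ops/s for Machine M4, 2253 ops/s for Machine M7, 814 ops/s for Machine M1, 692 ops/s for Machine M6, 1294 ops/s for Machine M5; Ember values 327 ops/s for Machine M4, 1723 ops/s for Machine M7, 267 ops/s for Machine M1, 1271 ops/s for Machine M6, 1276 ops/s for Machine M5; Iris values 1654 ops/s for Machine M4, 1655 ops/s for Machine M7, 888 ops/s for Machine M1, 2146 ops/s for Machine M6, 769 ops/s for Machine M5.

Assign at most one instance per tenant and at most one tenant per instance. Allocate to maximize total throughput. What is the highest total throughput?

Optimal: Onyx→Machine M1 (2096 ops/s), Brightly→Machine M5 (1807 ops/s), Apex→Machine M4 (2384 ops/s), Ember→Machine M7 (1723 ops/s), Iris→Machine M6 (2146 ops/s) — total 2096+1807+2384+1723+2146 = 10156 ops/s.
Column-greedy (each instance in turn goes to its best remaining tenant) gives 9452 ops/s, worse by 704.
Next-best assignment: Onyx→Machine M4, Brightly→Machine M1, Apex→Machine M7, Ember→Machine M5, Iris→Machine M6 = 9645 ops/s.
Swapping Apex↔Onyx (Apex→Machine M1 814 ops/s, Onyx→Machine M4 1825 ops/s) loses 1841.

Max total: 10156 ops/s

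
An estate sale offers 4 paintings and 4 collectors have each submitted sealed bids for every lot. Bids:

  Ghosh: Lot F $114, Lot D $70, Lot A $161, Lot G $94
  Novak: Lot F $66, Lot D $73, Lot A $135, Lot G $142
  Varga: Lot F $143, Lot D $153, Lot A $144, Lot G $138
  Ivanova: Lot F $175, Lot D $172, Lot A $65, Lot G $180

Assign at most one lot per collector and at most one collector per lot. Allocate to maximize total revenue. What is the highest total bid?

Maximum total: $631

Optimal: Ghosh→Lot A ($161), Novak→Lot G ($142), Varga→Lot D ($153), Ivanova→Lot F ($175) — total 161+142+153+175 = $631.
Max-entry greedy (repeatedly take the single best remaining cell) gives $560, worse by 71.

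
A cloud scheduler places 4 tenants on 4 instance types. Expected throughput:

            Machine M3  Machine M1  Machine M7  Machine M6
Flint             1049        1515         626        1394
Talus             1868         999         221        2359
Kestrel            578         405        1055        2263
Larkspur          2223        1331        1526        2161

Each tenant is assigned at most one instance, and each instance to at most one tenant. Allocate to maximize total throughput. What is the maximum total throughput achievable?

Max total: 7172 ops/s

Optimal: Flint→Machine M1 (1515 ops/s), Talus→Machine M3 (1868 ops/s), Kestrel→Machine M6 (2263 ops/s), Larkspur→Machine M7 (1526 ops/s) — total 1515+1868+2263+1526 = 7172 ops/s.
Checked against all permutations: 7172 ops/s is optimal.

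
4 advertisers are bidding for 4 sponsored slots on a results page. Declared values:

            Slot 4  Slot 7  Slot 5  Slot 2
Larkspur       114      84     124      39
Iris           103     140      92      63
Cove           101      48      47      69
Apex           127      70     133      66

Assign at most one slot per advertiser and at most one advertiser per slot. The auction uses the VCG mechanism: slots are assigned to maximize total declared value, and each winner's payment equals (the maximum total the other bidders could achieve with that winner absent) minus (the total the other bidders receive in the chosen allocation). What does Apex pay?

Efficient allocation: Larkspur→Slot 5 ($124), Iris→Slot 7 ($140), Cove→Slot 2 ($69), Apex→Slot 4 ($127); total welfare W = $460.
Apex receives Slot 4 at value $127, so the others get W − 127 = $333.
Without Apex: best allocation of the remaining 3 bidders over all 4 slots is Larkspur→Slot 5 ($124), Iris→Slot 7 ($140), Cove→Slot 4 ($101), total $365.
VCG payment = (others' best without Apex) − (others' welfare with Apex) = 365 − 333 = $32.

Apex pays $32.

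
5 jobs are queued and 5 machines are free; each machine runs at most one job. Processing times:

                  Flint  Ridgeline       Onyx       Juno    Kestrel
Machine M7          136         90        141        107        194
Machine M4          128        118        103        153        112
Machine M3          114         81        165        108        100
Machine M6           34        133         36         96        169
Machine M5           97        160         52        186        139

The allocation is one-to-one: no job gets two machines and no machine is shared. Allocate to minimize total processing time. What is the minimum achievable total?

Minimum total: 386 min

Optimal: Flint→Machine M6 (34 min), Ridgeline→Machine M3 (81 min), Onyx→Machine M5 (52 min), Juno→Machine M7 (107 min), Kestrel→Machine M4 (112 min) — total 34+81+52+107+112 = 386 min.
Column-greedy (each machine in turn goes to its cheapest remaining job) gives 513 min, worse by 127.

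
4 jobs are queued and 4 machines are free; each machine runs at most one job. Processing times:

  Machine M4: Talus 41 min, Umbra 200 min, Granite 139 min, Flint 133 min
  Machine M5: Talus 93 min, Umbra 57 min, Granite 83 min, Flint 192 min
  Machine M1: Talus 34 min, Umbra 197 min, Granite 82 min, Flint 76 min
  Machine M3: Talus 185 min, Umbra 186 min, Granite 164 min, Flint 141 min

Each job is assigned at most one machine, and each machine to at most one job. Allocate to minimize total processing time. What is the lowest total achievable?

This is a one-to-one assignment (minimum-cost bipartite matching).
Optimal: Talus→Machine M4 (41 min), Umbra→Machine M5 (57 min), Granite→Machine M1 (82 min), Flint→Machine M3 (141 min) — total 41+57+82+141 = 321 min.
Column-greedy (each machine in turn goes to its cheapest remaining job) gives 338 min, worse by 17.
Next-best assignment: Talus→Machine M4, Umbra→Machine M5, Granite→Machine M3, Flint→Machine M1 = 338 min.

Minimum total: 321 min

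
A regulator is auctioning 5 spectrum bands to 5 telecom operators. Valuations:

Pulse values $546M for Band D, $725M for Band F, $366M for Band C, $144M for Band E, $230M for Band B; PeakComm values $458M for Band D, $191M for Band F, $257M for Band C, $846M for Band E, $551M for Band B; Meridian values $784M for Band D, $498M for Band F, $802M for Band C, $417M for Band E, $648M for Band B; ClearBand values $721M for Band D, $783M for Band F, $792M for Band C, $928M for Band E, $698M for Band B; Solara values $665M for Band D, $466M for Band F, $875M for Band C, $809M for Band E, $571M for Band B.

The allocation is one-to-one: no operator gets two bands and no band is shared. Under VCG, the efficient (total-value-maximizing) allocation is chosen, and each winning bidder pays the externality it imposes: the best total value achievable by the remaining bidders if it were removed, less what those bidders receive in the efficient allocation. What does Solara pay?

Efficient allocation: Pulse→Band F ($725M), PeakComm→Band E ($846M), Meridian→Band D ($784M), ClearBand→Band B ($698M), Solara→Band C ($875M); total welfare W = $3928M.
Solara receives Band C at value $875M, so the others get W − 875 = $3053M.
Without Solara: best allocation of the remaining 4 bidders over all 5 bands is Pulse→Band F ($725M), PeakComm→Band E ($846M), Meridian→Band D ($784M), ClearBand→Band C ($792M), total $3147M.
VCG payment = (others' best without Solara) − (others' welfare with Solara) = 3147 − 3053 = $94M.

Solara pays $94M.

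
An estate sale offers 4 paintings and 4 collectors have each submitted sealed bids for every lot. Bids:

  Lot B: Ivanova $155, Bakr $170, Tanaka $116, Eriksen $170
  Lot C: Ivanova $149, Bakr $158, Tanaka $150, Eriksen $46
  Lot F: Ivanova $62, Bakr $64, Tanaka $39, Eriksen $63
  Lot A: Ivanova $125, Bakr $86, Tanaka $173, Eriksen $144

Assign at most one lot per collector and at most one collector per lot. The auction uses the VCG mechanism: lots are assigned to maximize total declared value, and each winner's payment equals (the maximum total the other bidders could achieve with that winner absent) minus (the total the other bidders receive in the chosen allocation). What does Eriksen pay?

Eriksen pays $99.

Efficient allocation: Ivanova→Lot F ($62), Bakr→Lot C ($158), Tanaka→Lot A ($173), Eriksen→Lot B ($170); total welfare W = $563.
Eriksen receives Lot B at value $170, so the others get W − 170 = $393.
Without Eriksen: best allocation of the remaining 3 bidders over all 4 lots is Ivanova→Lot C ($149), Bakr→Lot B ($170), Tanaka→Lot A ($173), total $492.
VCG payment = (others' best without Eriksen) − (others' welfare with Eriksen) = 492 − 393 = $99.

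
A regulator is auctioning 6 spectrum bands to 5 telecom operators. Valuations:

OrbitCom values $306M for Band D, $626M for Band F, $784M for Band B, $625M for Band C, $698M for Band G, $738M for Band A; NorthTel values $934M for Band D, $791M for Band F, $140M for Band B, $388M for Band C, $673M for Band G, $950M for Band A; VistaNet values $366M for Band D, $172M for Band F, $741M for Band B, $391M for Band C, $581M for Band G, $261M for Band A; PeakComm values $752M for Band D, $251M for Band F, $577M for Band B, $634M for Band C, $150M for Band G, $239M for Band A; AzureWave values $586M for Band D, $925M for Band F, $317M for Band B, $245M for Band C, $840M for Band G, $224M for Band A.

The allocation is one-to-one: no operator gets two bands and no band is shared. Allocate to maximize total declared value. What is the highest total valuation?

Max total: $4066M

Optimal: OrbitCom→Band G ($698M), NorthTel→Band A ($950M), VistaNet→Band B ($741M), PeakComm→Band D ($752M), AzureWave→Band F ($925M) — total 698+950+741+752+925 = $4066M.
Row-greedy (each operator in turn takes its best remaining band) gives $3992M, worse by 74.
Next-best assignment: OrbitCom→Band C, NorthTel→Band A, VistaNet→Band B, PeakComm→Band D, AzureWave→Band F = $3993M.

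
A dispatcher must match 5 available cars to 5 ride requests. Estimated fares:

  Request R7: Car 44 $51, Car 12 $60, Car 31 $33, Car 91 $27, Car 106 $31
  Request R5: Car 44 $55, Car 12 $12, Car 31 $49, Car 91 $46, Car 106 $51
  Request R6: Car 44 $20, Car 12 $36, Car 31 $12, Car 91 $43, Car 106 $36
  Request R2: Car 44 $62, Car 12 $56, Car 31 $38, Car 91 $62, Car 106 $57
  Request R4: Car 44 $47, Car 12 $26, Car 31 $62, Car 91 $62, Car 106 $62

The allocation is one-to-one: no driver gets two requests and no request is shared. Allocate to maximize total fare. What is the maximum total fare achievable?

Optimal: Car 44→Request R2 ($62), Car 12→Request R7 ($60), Car 31→Request R4 ($62), Car 91→Request R6 ($43), Car 106→Request R5 ($51) — total 62+60+62+43+51 = $278.
Next-best assignment: Car 44→Request R5, Car 12→Request R7, Car 31→Request R4, Car 91→Request R6, Car 106→Request R2 = $277.
Checked against all permutations: $278 is optimal.

Max total: $278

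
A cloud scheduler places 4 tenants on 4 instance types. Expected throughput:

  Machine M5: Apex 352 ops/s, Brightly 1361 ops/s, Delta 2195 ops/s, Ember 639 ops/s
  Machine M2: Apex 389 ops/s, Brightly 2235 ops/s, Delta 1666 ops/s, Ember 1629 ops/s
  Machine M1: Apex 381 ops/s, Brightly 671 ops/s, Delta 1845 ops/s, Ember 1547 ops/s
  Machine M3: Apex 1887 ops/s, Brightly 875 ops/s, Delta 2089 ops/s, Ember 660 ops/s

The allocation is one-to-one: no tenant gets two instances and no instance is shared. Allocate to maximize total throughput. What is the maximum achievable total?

Optimal: Apex→Machine M3 (1887 ops/s), Brightly→Machine M2 (2235 ops/s), Delta→Machine M5 (2195 ops/s), Ember→Machine M1 (1547 ops/s) — total 1887+2235+2195+1547 = 7864 ops/s.
Next-best assignment: Apex→Machine M3, Brightly→Machine M5, Delta→Machine M1, Ember→Machine M2 = 6722 ops/s.
Swapping Delta↔Brightly (Delta→Machine M2 1666 ops/s, Brightly→Machine M5 1361 ops/s) loses 1403.

Max total: 7864 ops/s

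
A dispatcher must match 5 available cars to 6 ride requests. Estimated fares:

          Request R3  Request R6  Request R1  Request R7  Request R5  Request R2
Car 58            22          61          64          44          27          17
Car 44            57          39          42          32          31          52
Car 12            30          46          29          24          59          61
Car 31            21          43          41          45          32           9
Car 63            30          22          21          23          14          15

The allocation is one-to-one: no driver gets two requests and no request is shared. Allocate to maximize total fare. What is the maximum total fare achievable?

Maximum total: $250

Treat this as an assignment problem: match each driver to one request.
Optimal: Car 58→Request R1 ($64), Car 44→Request R2 ($52), Car 12→Request R5 ($59), Car 31→Request R7 ($45), Car 63→Request R3 ($30) — total 64+52+59+45+30 = $250.
Max-entry greedy (repeatedly take the single best remaining cell) gives $249, worse by 1.
Next-best assignment: Car 58→Request R1, Car 44→Request R3, Car 12→Request R2, Car 31→Request R7, Car 63→Request R6 = $249.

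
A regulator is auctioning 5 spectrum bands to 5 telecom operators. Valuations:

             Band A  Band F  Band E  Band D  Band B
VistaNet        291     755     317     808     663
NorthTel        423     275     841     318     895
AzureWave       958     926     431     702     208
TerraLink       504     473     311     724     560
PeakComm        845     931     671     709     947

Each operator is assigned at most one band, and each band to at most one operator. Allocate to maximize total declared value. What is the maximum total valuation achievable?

Max total: $4225M

Optimal: VistaNet→Band F ($755M), NorthTel→Band E ($841M), AzureWave→Band A ($958M), TerraLink→Band D ($724M), PeakComm→Band B ($947M) — total 755+841+958+724+947 = $4225M.
Max-entry greedy (repeatedly take the single best remaining cell) gives $4027M, worse by 198.
Next-best assignment: VistaNet→Band B, NorthTel→Band E, AzureWave→Band A, TerraLink→Band D, PeakComm→Band F = $4117M.
No other one-to-one assignment exceeds $4225M.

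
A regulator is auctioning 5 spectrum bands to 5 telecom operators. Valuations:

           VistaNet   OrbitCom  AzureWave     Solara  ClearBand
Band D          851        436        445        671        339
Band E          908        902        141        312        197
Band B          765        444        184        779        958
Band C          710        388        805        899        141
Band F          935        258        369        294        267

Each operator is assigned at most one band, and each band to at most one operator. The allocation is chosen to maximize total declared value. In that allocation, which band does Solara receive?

This is a one-to-one assignment (maximum-weight bipartite matching).
Optimal: VistaNet→Band F ($935M), OrbitCom→Band E ($902M), AzureWave→Band C ($805M), Solara→Band D ($671M), ClearBand→Band B ($958M) — total 935+902+805+671+958 = $4271M.
Max-entry greedy (repeatedly take the single best remaining cell) gives $4139M, worse by 132.
Next-best assignment: VistaNet→Band F, OrbitCom→Band E, AzureWave→Band D, Solara→Band C, ClearBand→Band B = $4139M.
Swapping VistaNet↔AzureWave (VistaNet→Band C $710M, AzureWave→Band F $369M) loses 661.
Solara's own top band is Band C ($899M), but forcing Solara→Band C and reassigning the rest optimally gives only $4139M — worse by 132.

Solara receives Band D.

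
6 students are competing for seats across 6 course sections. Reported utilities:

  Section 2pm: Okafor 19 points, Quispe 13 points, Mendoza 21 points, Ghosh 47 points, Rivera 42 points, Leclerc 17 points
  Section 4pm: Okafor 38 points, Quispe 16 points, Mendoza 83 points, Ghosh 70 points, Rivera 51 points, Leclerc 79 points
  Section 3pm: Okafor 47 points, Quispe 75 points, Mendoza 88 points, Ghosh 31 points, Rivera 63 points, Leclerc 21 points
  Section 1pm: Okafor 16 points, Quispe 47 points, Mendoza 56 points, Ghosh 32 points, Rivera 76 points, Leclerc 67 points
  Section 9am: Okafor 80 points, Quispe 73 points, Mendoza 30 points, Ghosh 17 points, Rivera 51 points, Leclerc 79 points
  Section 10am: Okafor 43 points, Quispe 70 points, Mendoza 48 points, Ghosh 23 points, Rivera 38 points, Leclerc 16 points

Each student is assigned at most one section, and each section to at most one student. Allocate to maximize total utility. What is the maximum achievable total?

Optimal: Okafor→Section 9am (80 points), Quispe→Section 10am (70 points), Mendoza→Section 3pm (88 points), Ghosh→Section 2pm (47 points), Rivera→Section 1pm (76 points), Leclerc→Section 4pm (79 points) — total 80+70+88+47+76+79 = 440 points.
Row-greedy (each student in turn takes its best remaining section) gives 377 points, worse by 63.
Checked against all permutations: 440 points is optimal.

Maximum total: 440 points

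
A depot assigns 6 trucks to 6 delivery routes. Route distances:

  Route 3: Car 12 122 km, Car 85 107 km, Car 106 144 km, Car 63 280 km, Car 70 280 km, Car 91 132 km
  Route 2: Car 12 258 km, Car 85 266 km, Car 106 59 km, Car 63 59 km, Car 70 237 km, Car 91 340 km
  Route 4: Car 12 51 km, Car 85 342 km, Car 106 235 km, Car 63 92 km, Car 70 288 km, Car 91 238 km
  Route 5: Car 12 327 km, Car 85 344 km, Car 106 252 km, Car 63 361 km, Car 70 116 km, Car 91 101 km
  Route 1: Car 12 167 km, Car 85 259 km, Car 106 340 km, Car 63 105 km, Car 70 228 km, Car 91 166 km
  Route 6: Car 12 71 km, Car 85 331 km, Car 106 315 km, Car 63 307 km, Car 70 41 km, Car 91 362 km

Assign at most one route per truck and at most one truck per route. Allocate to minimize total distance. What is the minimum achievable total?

Optimal: Car 12→Route 4 (51 km), Car 85→Route 3 (107 km), Car 106→Route 2 (59 km), Car 63→Route 1 (105 km), Car 70→Route 6 (41 km), Car 91→Route 5 (101 km) — total 51+107+59+105+41+101 = 464 km.

Minimum total: 464 km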